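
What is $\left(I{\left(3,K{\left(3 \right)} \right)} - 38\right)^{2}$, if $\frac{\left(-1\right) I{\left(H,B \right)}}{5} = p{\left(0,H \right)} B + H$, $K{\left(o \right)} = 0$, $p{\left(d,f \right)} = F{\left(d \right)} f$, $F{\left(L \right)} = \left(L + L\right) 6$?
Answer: $2809$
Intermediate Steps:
$F{\left(L \right)} = 12 L$ ($F{\left(L \right)} = 2 L 6 = 12 L$)
$p{\left(d,f \right)} = 12 d f$
$I{\left(H,B \right)} = - 5 H$ ($I{\left(H,B \right)} = - 5 \left(12 \cdot 0 H B + H\right) = - 5 \left(0 B + H\right) = - 5 \left(0 + H\right) = - 5 H$)
$\left(I{\left(3,K{\left(3 \right)} \right)} - 38\right)^{2} = \left(\left(-5\right) 3 - 38\right)^{2} = \left(-15 - 38\right)^{2} = \left(-53\right)^{2} = 2809$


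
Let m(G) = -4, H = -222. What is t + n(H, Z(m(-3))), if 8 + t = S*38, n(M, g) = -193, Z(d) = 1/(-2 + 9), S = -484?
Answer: -18593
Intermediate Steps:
Z(d) = ⅐ (Z(d) = 1/7 = ⅐)
t = -18400 (t = -8 - 484*38 = -8 - 18392 = -18400)
t + n(H, Z(m(-3))) = -18400 - 193 = -18593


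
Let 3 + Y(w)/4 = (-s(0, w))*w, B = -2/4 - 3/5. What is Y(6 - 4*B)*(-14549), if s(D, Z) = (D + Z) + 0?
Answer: 161726684/25 ≈ 6.4691e+6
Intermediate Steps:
B = -11/10 (B = -2*¼ - 3*⅕ = -½ - ⅗ = -11/10 ≈ -1.1000)
s(D, Z) = D + Z
Y(w) = -12 - 4*w² (Y(w) = -12 + 4*((-(0 + w))*w) = -12 + 4*((-w)*w) = -12 + 4*(-w²) = -12 - 4*w²)
Y(6 - 4*B)*(-14549) = (-12 - 4*(6 - 4*(-11/10))²)*(-14549) = (-12 - 4*(6 + 22/5)²)*(-14549) = (-12 - 4*(52/5)²)*(-14549) = (-12 - 4*2704/25)*(-14549) = (-12 - 10816/25)*(-14549) = -11116/25*(-14549) = 161726684/25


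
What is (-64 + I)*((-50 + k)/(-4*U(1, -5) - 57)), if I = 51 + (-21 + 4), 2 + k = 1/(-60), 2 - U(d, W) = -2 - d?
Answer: -3121/154 ≈ -20.266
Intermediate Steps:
U(d, W) = 4 + d (U(d, W) = 2 - (-2 - d) = 2 + (2 + d) = 4 + d)
k = -121/60 (k = -2 + 1/(-60) = -2 - 1/60 = -121/60 ≈ -2.0167)
I = 34 (I = 51 - 17 = 34)
(-64 + I)*((-50 + k)/(-4*U(1, -5) - 57)) = (-64 + 34)*((-50 - 121/60)/(-4*(4 + 1) - 57)) = -(-3121)/(2*(-4*5 - 57)) = -(-3121)/(2*(-20 - 57)) = -(-3121)/(2*(-77)) = -(-3121)*(-1)/(2*77) = -30*3121/4620 = -3121/154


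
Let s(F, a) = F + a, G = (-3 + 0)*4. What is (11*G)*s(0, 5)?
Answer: -660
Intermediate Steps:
G = -12 (G = -3*4 = -12)
(11*G)*s(0, 5) = (11*(-12))*(0 + 5) = -132*5 = -660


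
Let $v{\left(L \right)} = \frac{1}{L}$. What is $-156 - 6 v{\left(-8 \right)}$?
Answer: $- \frac{621}{4} \approx -155.25$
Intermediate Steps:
$-156 - 6 v{\left(-8 \right)} = -156 - \frac{6}{-8} = -156 - - \frac{3}{4} = -156 + \frac{3}{4} = - \frac{621}{4}$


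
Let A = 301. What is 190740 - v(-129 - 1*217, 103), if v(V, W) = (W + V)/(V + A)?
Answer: 953673/5 ≈ 1.9073e+5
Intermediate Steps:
v(V, W) = (V + W)/(301 + V) (v(V, W) = (W + V)/(V + 301) = (V + W)/(301 + V))
190740 - v(-129 - 1*217, 103) = 190740 - ((-129 - 1*217) + 103)/(301 + (-129 - 1*217)) = 190740 - ((-129 - 217) + 103)/(301 + (-129 - 217)) = 190740 - (-346 + 103)/(301 - 346) = 190740 - (-243)/(-45) = 190740 - (-1)*(-243)/45 = 190740 - 1*27/5 = 190740 - 27/5 = 953673/5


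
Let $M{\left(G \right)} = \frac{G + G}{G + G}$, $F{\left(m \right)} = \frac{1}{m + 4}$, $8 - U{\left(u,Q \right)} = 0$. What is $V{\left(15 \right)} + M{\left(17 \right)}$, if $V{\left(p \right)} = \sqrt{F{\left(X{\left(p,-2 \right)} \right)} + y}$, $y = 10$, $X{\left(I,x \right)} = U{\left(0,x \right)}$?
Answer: $1 + \frac{11 \sqrt{3}}{6} \approx 4.1754$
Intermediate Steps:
$U{\left(u,Q \right)} = 8$ ($U{\left(u,Q \right)} = 8 - 0 = 8 + 0 = 8$)
$X{\left(I,x \right)} = 8$
$F{\left(m \right)} = \frac{1}{4 + m}$
$M{\left(G \right)} = 1$ ($M{\left(G \right)} = \frac{2 G}{2 G} = 2 G \frac{1}{2 G} = 1$)
$V{\left(p \right)} = \frac{11 \sqrt{3}}{6}$ ($V{\left(p \right)} = \sqrt{\frac{1}{4 + 8} + 10} = \sqrt{\frac{1}{12} + 10} = \sqrt{\frac{121}{12}} = \frac{11 \sqrt{3}}{6}$)
$V{\left(15 \right)} + M{\left(17 \right)} = \frac{11 \sqrt{3}}{6} + 1 = 1 + \frac{11 \sqrt{3}}{6}$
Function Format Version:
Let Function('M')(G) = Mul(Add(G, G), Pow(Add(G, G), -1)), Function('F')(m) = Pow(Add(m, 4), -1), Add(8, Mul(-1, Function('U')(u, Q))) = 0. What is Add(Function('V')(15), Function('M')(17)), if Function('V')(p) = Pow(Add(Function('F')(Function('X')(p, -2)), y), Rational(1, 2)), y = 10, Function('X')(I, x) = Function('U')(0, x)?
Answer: Add(1, Mul(Rational(11, 6), Pow(3, Rational(1, 2)))) ≈ 4.1754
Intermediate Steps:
Function('U')(u, Q) = 8 (Function('U')(u, Q) = Add(8, Mul(-1, 0)) = Add(8, 0) = 8)
Function('X')(I, x) = 8
Function('F')(m) = Pow(Add(4, m), -1)
Function('M')(G) = 1 (Function('M')(G) = Mul(Mul(2, G), Pow(Mul(2, G), -1)) = Mul(Mul(2, G), Mul(Rational(1, 2), Pow(G, -1))) = 1)
Function('V')(p) = Mul(Rational(11, 6), Pow(3, Rational(1, 2))) (Function('V')(p) = Pow(Add(Pow(Add(4, 8), -1), 10), Rational(1, 2)) = Pow(Add(Pow(12, -1), 10), Rational(1, 2)) = Pow(Add(Rational(1, 12), 10), Rational(1, 2)) = Pow(Rational(121, 12), Rational(1, 2)) = Mul(Rational(11, 6), Pow(3, Rational(1, 2))))
Add(Function('V')(15), Function('M')(17)) = Add(Mul(Rational(11, 6), Pow(3, Rational(1, 2))), 1) = Add(1, Mul(Rational(11, 6), Pow(3, Rational(1, 2))))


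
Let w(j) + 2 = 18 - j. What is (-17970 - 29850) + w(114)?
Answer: -47918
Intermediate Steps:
w(j) = 16 - j (w(j) = -2 + (18 - j) = 16 - j)
(-17970 - 29850) + w(114) = (-17970 - 29850) + (16 - 1*114) = -47820 + (16 - 114) = -47820 - 98 = -47918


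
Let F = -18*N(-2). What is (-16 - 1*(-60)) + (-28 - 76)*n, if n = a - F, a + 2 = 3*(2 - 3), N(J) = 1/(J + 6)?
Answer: 96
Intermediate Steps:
N(J) = 1/(6 + J)
F = -9/2 (F = -18/(6 - 2) = -18/4 = -18*¼ = -9/2 ≈ -4.5000)
a = -5 (a = -2 + 3*(2 - 3) = -2 + 3*(-1) = -2 - 3 = -5)
n = -½ (n = -5 - 1*(-9/2) = -5 + 9/2 = -½ ≈ -0.50000)
(-16 - 1*(-60)) + (-28 - 76)*n = (-16 - 1*(-60)) + (-28 - 76)*(-½) = (-16 + 60) - 104*(-½) = 44 + 52 = 96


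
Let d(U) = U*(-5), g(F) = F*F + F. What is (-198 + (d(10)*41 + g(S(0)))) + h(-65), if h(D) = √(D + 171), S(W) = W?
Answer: -2248 + √106 ≈ -2237.7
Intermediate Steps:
h(D) = √(171 + D)
g(F) = F + F² (g(F) = F² + F = F + F²)
d(U) = -5*U
(-198 + (d(10)*41 + g(S(0)))) + h(-65) = (-198 + (-5*10*41 + 0*(1 + 0))) + √(171 - 65) = (-198 + (-50*41 + 0*1)) + √106 = (-198 + (-2050 + 0)) + √106 = (-198 - 2050) + √106 = -2248 + √106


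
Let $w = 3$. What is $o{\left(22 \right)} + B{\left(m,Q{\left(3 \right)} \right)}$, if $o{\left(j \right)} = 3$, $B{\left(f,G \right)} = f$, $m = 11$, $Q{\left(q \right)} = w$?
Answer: $14$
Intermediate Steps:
$Q{\left(q \right)} = 3$
$o{\left(22 \right)} + B{\left(m,Q{\left(3 \right)} \right)} = 3 + 11 = 14$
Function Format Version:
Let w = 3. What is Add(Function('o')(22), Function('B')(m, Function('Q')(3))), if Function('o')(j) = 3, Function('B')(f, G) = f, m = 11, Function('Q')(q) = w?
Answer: 14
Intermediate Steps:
Function('Q')(q) = 3
Add(Function('o')(22), Function('B')(m, Function('Q')(3))) = Add(3, 11) = 14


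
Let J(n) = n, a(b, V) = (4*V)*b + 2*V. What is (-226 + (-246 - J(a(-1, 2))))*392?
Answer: -183456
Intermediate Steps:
a(b, V) = 2*V + 4*V*b (a(b, V) = 4*V*b + 2*V = 2*V + 4*V*b)
(-226 + (-246 - J(a(-1, 2))))*392 = (-226 + (-246 - 2*2*(1 + 2*(-1))))*392 = (-226 + (-246 - 2*2*(1 - 2)))*392 = (-226 + (-246 - 2*2*(-1)))*392 = (-226 + (-246 - 1*(-4)))*392 = (-226 + (-246 + 4))*392 = (-226 - 242)*392 = -468*392 = -183456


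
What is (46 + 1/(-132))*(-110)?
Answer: -30355/6 ≈ -5059.2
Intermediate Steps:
(46 + 1/(-132))*(-110) = (46 - 1/132)*(-110) = (6071/132)*(-110) = -30355/6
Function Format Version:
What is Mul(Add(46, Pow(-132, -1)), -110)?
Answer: Rational(-30355, 6) ≈ -5059.2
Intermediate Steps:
Mul(Add(46, Pow(-132, -1)), -110) = Mul(Add(46, Rational(-1, 132)), -110) = Mul(Rational(6071, 132), -110) = Rational(-30355, 6)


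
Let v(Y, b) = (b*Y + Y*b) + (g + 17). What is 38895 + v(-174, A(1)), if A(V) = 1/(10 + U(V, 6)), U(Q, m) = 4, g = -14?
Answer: 272112/7 ≈ 38873.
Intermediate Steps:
A(V) = 1/14 (A(V) = 1/(10 + 4) = 1/14)
v(Y, b) = 3 + 2*Y*b (v(Y, b) = (b*Y + Y*b) + (-14 + 17) = (Y*b + Y*b) + 3 = 2*Y*b + 3 = 3 + 2*Y*b)
38895 + v(-174, A(1)) = 38895 + (3 + 2*(-174)*(1/14)) = 38895 + (3 - 174/7) = 38895 - 153/7 = 272112/7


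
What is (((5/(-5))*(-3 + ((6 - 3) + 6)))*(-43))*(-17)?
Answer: -4386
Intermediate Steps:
(((5/(-5))*(-3 + ((6 - 3) + 6)))*(-43))*(-17) = (((5*(-⅕))*(-3 + (3 + 6)))*(-43))*(-17) = (-(-3 + 9)*(-43))*(-17) = (-1*6*(-43))*(-17) = -6*(-43)*(-17) = 258*(-17) = -4386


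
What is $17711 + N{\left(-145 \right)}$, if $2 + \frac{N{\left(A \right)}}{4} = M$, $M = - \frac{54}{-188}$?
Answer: $\frac{832095}{47} \approx 17704.0$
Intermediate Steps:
$M = \frac{27}{94}$ ($M = \left(-54\right) \left(- \frac{1}{188}\right) = \frac{27}{94} \approx 0.28723$)
$N{\left(A \right)} = - \frac{322}{47}$ ($N{\left(A \right)} = -8 + 4 \cdot \frac{27}{94} = -8 + \frac{54}{47} = - \frac{322}{47}$)
$17711 + N{\left(-145 \right)} = 17711 - \frac{322}{47} = \frac{832095}{47}$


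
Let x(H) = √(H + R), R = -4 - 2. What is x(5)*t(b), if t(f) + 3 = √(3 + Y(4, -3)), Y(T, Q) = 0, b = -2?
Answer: I*(-3 + √3) ≈ -1.268*I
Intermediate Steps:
R = -6
t(f) = -3 + √3 (t(f) = -3 + √(3 + 0) = -3 + √3)
x(H) = √(-6 + H) (x(H) = √(H - 6) = √(-6 + H))
x(5)*t(b) = √(-6 + 5)*(-3 + √3) = √(-1)*(-3 + √3) = I*(-3 + √3)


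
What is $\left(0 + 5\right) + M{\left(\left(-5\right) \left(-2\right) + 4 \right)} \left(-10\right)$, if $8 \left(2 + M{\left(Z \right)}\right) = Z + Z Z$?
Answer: $- \frac{475}{2} \approx -237.5$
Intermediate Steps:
$M{\left(Z \right)} = -2 + \frac{Z}{8} + \frac{Z^{2}}{8}$ ($M{\left(Z \right)} = -2 + \frac{Z + Z Z}{8} = -2 + \frac{Z + Z^{2}}{8} = -2 + \left(\frac{Z}{8} + \frac{Z^{2}}{8}\right) = -2 + \frac{Z}{8} + \frac{Z^{2}}{8}$)
$\left(0 + 5\right) + M{\left(\left(-5\right) \left(-2\right) + 4 \right)} \left(-10\right) = \left(0 + 5\right) + \left(-2 + \frac{\left(-5\right) \left(-2\right) + 4}{8} + \frac{\left(\left(-5\right) \left(-2\right) + 4\right)^{2}}{8}\right) \left(-10\right) = 5 + \left(-2 + \frac{10 + 4}{8} + \frac{\left(10 + 4\right)^{2}}{8}\right) \left(-10\right) = 5 + \left(-2 + \frac{1}{8} \cdot 14 + \frac{14^{2}}{8}\right) \left(-10\right) = 5 + \left(-2 + \frac{7}{4} + \frac{1}{8} \cdot 196\right) \left(-10\right) = 5 + \left(-2 + \frac{7}{4} + \frac{49}{2}\right) \left(-10\right) = 5 + \frac{97}{4} \left(-10\right) = 5 - \frac{485}{2} = - \frac{475}{2}$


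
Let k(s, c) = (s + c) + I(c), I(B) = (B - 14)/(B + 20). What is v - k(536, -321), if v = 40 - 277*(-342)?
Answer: 28461924/301 ≈ 94558.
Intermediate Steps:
I(B) = (-14 + B)/(20 + B)
k(s, c) = c + s + (-14 + c)/(20 + c) (k(s, c) = (s + c) + (-14 + c)/(20 + c) = (c + s) + (-14 + c)/(20 + c) = c + s + (-14 + c)/(20 + c))
v = 94774 (v = 40 + 94734 = 94774)
v - k(536, -321) = 94774 - (-14 - 321 + (20 - 321)*(-321 + 536))/(20 - 321) = 94774 - (-14 - 321 - 301*215)/(-301) = 94774 - (-1)*(-14 - 321 - 64715)/301 = 94774 - (-1)*(-65050)/301 = 94774 - 1*65050/301 = 94774 - 65050/301 = 28461924/301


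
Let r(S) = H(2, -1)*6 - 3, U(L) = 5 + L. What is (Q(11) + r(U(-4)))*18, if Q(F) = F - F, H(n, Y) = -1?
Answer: -162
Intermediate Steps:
Q(F) = 0
r(S) = -9 (r(S) = -1*6 - 3 = -6 - 3 = -9)
(Q(11) + r(U(-4)))*18 = (0 - 9)*18 = -9*18 = -162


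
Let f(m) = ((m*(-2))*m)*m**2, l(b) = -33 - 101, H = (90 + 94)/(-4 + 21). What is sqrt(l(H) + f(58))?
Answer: I*sqrt(22633126) ≈ 4757.4*I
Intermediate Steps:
H = 184/17 ≈ 10.824
l(b) = -134
f(m) = -2*m**4 (f(m) = ((-2*m)*m)*m**2 = (-2*m**2)*m**2 = -2*m**4)
sqrt(l(H) + f(58)) = sqrt(-134 - 2*58**4) = sqrt(-134 - 2*11316496) = sqrt(-134 - 22632992) = sqrt(-22633126) = I*sqrt(22633126)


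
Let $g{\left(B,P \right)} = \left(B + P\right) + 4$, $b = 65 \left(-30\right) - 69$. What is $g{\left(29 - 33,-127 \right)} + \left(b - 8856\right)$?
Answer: $-11002$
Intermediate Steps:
$b = -2019$ ($b = -1950 - 69 = -2019$)
$g{\left(B,P \right)} = 4 + B + P$
$g{\left(29 - 33,-127 \right)} + \left(b - 8856\right) = \left(4 + \left(29 - 33\right) - 127\right) - 10875 = \left(4 - 4 - 127\right) - 10875 = -127 - 10875 = -11002$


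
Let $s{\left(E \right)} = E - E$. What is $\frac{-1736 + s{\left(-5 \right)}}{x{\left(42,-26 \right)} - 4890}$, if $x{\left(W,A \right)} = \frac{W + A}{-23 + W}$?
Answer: $\frac{16492}{46447} \approx 0.35507$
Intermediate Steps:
$s{\left(E \right)} = 0$
$x{\left(W,A \right)} = \frac{A + W}{-23 + W}$
$\frac{-1736 + s{\left(-5 \right)}}{x{\left(42,-26 \right)} - 4890} = \frac{-1736 + 0}{\frac{-26 + 42}{-23 + 42} - 4890} = - \frac{1736}{\frac{1}{19} \cdot 16 - 4890} = - \frac{1736}{\frac{16}{19} - 4890} = - \frac{1736}{- \frac{92894}{19}} = \left(-1736\right) \left(- \frac{19}{92894}\right) = \frac{16492}{46447}$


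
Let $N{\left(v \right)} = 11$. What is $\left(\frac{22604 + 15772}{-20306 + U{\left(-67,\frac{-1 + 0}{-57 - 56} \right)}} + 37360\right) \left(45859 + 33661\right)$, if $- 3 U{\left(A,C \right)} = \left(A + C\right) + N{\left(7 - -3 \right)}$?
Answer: $\frac{6810276121591040}{2292469} \approx 2.9707 \cdot 10^{9}$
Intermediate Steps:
$U{\left(A,C \right)} = - \frac{11}{3} - \frac{A}{3} - \frac{C}{3}$ ($U{\left(A,C \right)} = - \frac{\left(A + C\right) + 11}{3} = - \frac{11 + A + C}{3} = - \frac{11}{3} - \frac{A}{3} - \frac{C}{3}$)
$\left(\frac{22604 + 15772}{-20306 + U{\left(-67,\frac{-1 + 0}{-57 - 56} \right)}} + 37360\right) \left(45859 + 33661\right) = \left(\frac{22604 + 15772}{-20306 - \left(- \frac{56}{3} + \frac{-1 + 0}{3 \left(-57 - 56\right)}\right)} + 37360\right) \left(45859 + 33661\right) = \left(\frac{38376}{-20306 - \left(- \frac{56}{3} + \frac{1}{3} \left(-1\right) \frac{1}{-113}\right)} + 37360\right) 79520 = \left(\frac{38376}{-20306 - \left(- \frac{56}{3} + \frac{1}{3} \left(-1\right) \left(- \frac{1}{113}\right)\right)} + 37360\right) 79520 = \left(\frac{38376}{-20306 - - \frac{2109}{113}} + 37360\right) 79520 = \left(\frac{38376}{-20306 + \frac{2109}{113}} + 37360\right) 79520 = \left(\frac{38376}{- \frac{2292469}{113}} + 37360\right) 79520 = \left(38376 \left(- \frac{113}{2292469}\right) + 37360\right) 79520 = \left(- \frac{4336488}{2292469} + 37360\right) 79520 = \frac{85642305352}{2292469} \cdot 79520 = \frac{6810276121591040}{2292469}$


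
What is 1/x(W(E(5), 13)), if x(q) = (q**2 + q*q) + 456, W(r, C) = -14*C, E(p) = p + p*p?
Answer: 1/66704 ≈ 1.4992e-5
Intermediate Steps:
E(p) = p + p**2
x(q) = 456 + 2*q**2 (x(q) = (q**2 + q**2) + 456 = 2*q**2 + 456 = 456 + 2*q**2)
1/x(W(E(5), 13)) = 1/(456 + 2*(-14*13)**2) = 1/(456 + 2*(-182)**2) = 1/(456 + 2*33124) = 1/(456 + 66248) = 1/66704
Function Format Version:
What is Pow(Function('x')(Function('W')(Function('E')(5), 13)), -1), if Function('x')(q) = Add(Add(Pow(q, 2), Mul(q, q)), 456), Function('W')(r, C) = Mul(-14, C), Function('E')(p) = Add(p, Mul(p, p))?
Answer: Rational(1, 66704) ≈ 1.4992e-5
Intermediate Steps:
Function('E')(p) = Add(p, Pow(p, 2))
Function('x')(q) = Add(456, Mul(2, Pow(q, 2))) (Function('x')(q) = Add(Add(Pow(q, 2), Pow(q, 2)), 456) = Add(Mul(2, Pow(q, 2)), 456) = Add(456, Mul(2, Pow(q, 2))))
Pow(Function('x')(Function('W')(Function('E')(5), 13)), -1) = Pow(Add(456, Mul(2, Pow(Mul(-14, 13), 2))), -1) = Pow(Add(456, Mul(2, Pow(-182, 2))), -1) = Pow(Add(456, Mul(2, 33124)), -1) = Pow(Add(456, 66248), -1) = Pow(66704, -1) = Rational(1, 66704)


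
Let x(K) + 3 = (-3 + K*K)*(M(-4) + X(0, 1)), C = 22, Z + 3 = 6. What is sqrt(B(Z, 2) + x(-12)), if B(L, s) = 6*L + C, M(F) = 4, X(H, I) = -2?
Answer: sqrt(319) ≈ 17.861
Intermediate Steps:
Z = 3 (Z = -3 + 6 = 3)
x(K) = -9 + 2*K**2 (x(K) = -3 + (-3 + K*K)*(4 - 2) = -3 + (-3 + K**2)*2 = -3 + (-6 + 2*K**2) = -9 + 2*K**2)
B(L, s) = 22 + 6*L (B(L, s) = 6*L + 22 = 22 + 6*L)
sqrt(B(Z, 2) + x(-12)) = sqrt((22 + 6*3) + (-9 + 2*(-12)**2)) = sqrt((22 + 18) + (-9 + 2*144)) = sqrt(40 + (-9 + 288)) = sqrt(40 + 279) = sqrt(319)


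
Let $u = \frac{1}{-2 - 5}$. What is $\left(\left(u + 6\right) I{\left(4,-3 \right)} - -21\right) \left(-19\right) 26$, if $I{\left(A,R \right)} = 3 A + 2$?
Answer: $-50882$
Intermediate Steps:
$u = - \frac{1}{7}$ ($u = \frac{1}{-7} = - \frac{1}{7} \approx -0.14286$)
$I{\left(A,R \right)} = 2 + 3 A$
$\left(\left(u + 6\right) I{\left(4,-3 \right)} - -21\right) \left(-19\right) 26 = \left(\left(- \frac{1}{7} + 6\right) \left(2 + 3 \cdot 4\right) - -21\right) \left(-19\right) 26 = \left(\frac{41 \left(2 + 12\right)}{7} + 21\right) \left(-19\right) 26 = \left(\frac{41}{7} \cdot 14 + 21\right) \left(-19\right) 26 = \left(82 + 21\right) \left(-19\right) 26 = 103 \left(-19\right) 26 = \left(-1957\right) 26 = -50882$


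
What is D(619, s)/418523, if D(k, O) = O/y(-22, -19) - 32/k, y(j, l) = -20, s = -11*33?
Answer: 224057/5181314740 ≈ 4.3243e-5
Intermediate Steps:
s = -363
D(k, O) = -32/k - O/20 (D(k, O) = O/(-20) - 32/k = O*(-1/20) - 32/k = -O/20 - 32/k = -32/k - O/20)
D(619, s)/418523 = (-32/619 - 1/20*(-363))/418523 = (-32*1/619 + 363/20)*(1/418523) = (-32/619 + 363/20)*(1/418523) = (224057/12380)*(1/418523) = 224057/5181314740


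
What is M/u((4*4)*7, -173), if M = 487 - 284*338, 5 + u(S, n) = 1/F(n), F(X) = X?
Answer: 16522365/866 ≈ 19079.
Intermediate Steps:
u(S, n) = -5 + 1/n
M = -95505 (M = 487 - 95992 = -95505)
M/u((4*4)*7, -173) = -95505/(-5 + 1/(-173)) = -95505/(-5 - 1/173) = -95505/(-866/173) = -95505*(-173/866) = 16522365/866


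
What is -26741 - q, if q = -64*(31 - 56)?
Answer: -28341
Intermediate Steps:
q = 1600 (q = -64*(-25) = 1600)
-26741 - q = -26741 - 1*1600 = -26741 - 1600 = -28341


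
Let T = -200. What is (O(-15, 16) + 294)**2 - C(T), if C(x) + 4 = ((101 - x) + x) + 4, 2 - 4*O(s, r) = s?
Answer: 1421633/16 ≈ 88852.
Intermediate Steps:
O(s, r) = 1/2 - s/4
C(x) = 101 (C(x) = -4 + (((101 - x) + x) + 4) = -4 + (101 + 4) = -4 + 105 = 101)
(O(-15, 16) + 294)**2 - C(T) = ((1/2 - 1/4*(-15)) + 294)**2 - 1*101 = ((1/2 + 15/4) + 294)**2 - 101 = (17/4 + 294)**2 - 101 = (1193/4)**2 - 101 = 1423249/16 - 101 = 1421633/16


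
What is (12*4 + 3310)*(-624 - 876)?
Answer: -5037000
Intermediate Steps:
(12*4 + 3310)*(-624 - 876) = (48 + 3310)*(-1500) = 3358*(-1500) = -5037000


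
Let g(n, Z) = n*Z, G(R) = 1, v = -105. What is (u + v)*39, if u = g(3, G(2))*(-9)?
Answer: -5148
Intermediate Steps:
g(n, Z) = Z*n
u = -27 (u = (1*3)*(-9) = 3*(-9) = -27)
(u + v)*39 = (-27 - 105)*39 = -132*39 = -5148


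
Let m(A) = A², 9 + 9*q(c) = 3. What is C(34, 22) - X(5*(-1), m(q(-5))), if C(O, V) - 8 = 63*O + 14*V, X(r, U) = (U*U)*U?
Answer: 1791818/729 ≈ 2457.9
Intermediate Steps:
q(c) = -⅔ (q(c) = -1 + (⅑)*3 = -1 + ⅓ = -⅔)
X(r, U) = U³ (X(r, U) = U²*U = U³)
C(O, V) = 8 + 14*V + 63*O (C(O, V) = 8 + (63*O + 14*V) = 8 + (14*V + 63*O) = 8 + 14*V + 63*O)
C(34, 22) - X(5*(-1), m(q(-5))) = (8 + 14*22 + 63*34) - ((-⅔)²)³ = (8 + 308 + 2142) - (4/9)³ = 2458 - 1*64/729 = 2458 - 64/729 = 1791818/729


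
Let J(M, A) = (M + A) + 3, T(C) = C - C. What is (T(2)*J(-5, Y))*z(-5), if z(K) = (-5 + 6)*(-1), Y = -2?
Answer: 0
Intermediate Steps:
T(C) = 0
J(M, A) = 3 + A + M (J(M, A) = (A + M) + 3 = 3 + A + M)
z(K) = -1 (z(K) = 1*(-1) = -1)
(T(2)*J(-5, Y))*z(-5) = (0*(3 - 2 - 5))*(-1) = (0*(-4))*(-1) = 0*(-1) = 0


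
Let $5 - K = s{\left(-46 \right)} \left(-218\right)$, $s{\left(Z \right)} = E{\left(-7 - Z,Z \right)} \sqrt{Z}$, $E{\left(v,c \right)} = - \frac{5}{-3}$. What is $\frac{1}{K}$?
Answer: $\frac{9}{10930565} - \frac{654 i \sqrt{46}}{10930565} \approx 8.2338 \cdot 10^{-7} - 0.0004058 i$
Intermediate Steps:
$E{\left(v,c \right)} = \frac{5}{3}$ ($E{\left(v,c \right)} = \left(-5\right) \left(- \frac{1}{3}\right) = \frac{5}{3}$)
$s{\left(Z \right)} = \frac{5 \sqrt{Z}}{3}$
$K = 5 + \frac{1090 i \sqrt{46}}{3}$ ($K = 5 - \frac{5 \sqrt{-46}}{3} \left(-218\right) = 5 - \frac{5 i \sqrt{46}}{3} \left(-218\right) = 5 - - \frac{1090 i \sqrt{46}}{3} = 5 + \frac{1090 i \sqrt{46}}{3} \approx 5.0 + 2464.2 i$)
$\frac{1}{K} = \frac{1}{5 + \frac{1090 i \sqrt{46}}{3}}$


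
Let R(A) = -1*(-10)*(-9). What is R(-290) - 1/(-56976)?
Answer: -5127839/56976 ≈ -90.000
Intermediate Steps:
R(A) = -90 (R(A) = 10*(-9) = -90)
R(-290) - 1/(-56976) = -90 - 1/(-56976) = -90 - 1*(-1/56976) = -90 + 1/56976 = -5127839/56976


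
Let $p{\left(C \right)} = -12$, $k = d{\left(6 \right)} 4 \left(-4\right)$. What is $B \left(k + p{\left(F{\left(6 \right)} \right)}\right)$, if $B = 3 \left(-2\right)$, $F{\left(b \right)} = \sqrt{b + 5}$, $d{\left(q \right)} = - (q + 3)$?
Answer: $-792$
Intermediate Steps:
$d{\left(q \right)} = -3 - q$ ($d{\left(q \right)} = - (3 + q) = -3 - q$)
$F{\left(b \right)} = \sqrt{5 + b}$
$k = 144$ ($k = \left(-3 - 6\right) 4 \left(-4\right) = \left(-9\right) 4 \left(-4\right) = \left(-36\right) \left(-4\right) = 144$)
$B = -6$
$B \left(k + p{\left(F{\left(6 \right)} \right)}\right) = - 6 \left(144 - 12\right) = \left(-6\right) 132 = -792$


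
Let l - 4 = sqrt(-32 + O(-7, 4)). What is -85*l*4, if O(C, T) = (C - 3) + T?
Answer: -1360 - 340*I*sqrt(38) ≈ -1360.0 - 2095.9*I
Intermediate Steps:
O(C, T) = -3 + C + T (O(C, T) = (-3 + C) + T = -3 + C + T)
l = 4 + I*sqrt(38) (l = 4 + sqrt(-32 + (-3 - 7 + 4)) = 4 + sqrt(-32 - 6) = 4 + sqrt(-38) = 4 + I*sqrt(38) ≈ 4.0 + 6.1644*I)
-85*l*4 = -85*(4 + I*sqrt(38))*4 = (-340 - 85*I*sqrt(38))*4 = -1360 - 340*I*sqrt(38)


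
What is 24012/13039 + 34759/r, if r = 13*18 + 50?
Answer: 460042009/3703076 ≈ 124.23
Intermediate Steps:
r = 284 (r = 234 + 50 = 284)
24012/13039 + 34759/r = 24012/13039 + 34759/284 = 460042009/3703076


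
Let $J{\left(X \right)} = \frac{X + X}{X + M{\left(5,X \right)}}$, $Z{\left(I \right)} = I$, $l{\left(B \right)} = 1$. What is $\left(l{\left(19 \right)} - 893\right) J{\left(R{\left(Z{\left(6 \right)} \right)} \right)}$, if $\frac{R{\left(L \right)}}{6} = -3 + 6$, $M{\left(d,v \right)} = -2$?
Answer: $-2007$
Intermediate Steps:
$R{\left(L \right)} = 18$ ($R{\left(L \right)} = 6 \left(-3 + 6\right) = 6 \cdot 3 = 18$)
$J{\left(X \right)} = \frac{2 X}{-2 + X}$ ($J{\left(X \right)} = \frac{X + X}{X - 2} = \frac{2 X}{-2 + X}$)
$\left(l{\left(19 \right)} - 893\right) J{\left(R{\left(Z{\left(6 \right)} \right)} \right)} = \left(1 - 893\right) 2 \cdot 18 \frac{1}{-2 + 18} = - 892 \cdot 2 \cdot 18 \cdot \frac{1}{16} = \left(-892\right) \frac{9}{4} = -2007$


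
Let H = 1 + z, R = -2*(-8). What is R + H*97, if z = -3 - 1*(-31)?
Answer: 2829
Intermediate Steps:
z = 28 (z = -3 + 31 = 28)
R = 16
H = 29 (H = 1 + 28 = 29)
R + H*97 = 16 + 29*97 = 16 + 2813 = 2829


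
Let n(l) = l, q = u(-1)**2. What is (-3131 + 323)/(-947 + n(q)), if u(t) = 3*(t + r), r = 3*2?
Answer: 1404/361 ≈ 3.8892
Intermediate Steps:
r = 6
u(t) = 18 + 3*t (u(t) = 3*(t + 6) = 3*(6 + t) = 18 + 3*t)
q = 225 (q = (18 + 3*(-1))**2 = (18 - 3)**2 = 15**2 = 225)
(-3131 + 323)/(-947 + n(q)) = (-3131 + 323)/(-947 + 225) = -2808/(-722) = -2808*(-1/722) = 1404/361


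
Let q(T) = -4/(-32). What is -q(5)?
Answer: -⅛ ≈ -0.12500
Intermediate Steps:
q(T) = ⅛ (q(T) = -4*(-1/32) = ⅛)
-q(5) = -1*⅛ = -⅛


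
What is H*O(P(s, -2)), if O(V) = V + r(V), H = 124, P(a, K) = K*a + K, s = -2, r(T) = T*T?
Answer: 744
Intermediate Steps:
r(T) = T**2
P(a, K) = K + K*a
O(V) = V + V**2
H*O(P(s, -2)) = 124*((-2*(1 - 2))*(1 - 2*(1 - 2))) = 124*((-2*(-1))*(1 - 2*(-1))) = 124*(2*(1 + 2)) = 124*(2*3) = 124*6 = 744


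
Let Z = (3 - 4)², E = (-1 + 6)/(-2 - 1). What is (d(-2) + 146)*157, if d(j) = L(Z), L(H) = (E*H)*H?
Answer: 67981/3 ≈ 22660.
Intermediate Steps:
E = -5/3 (E = 5/(-3) = 5*(-⅓) = -5/3 ≈ -1.6667)
Z = 1 (Z = (-1)² = 1)
L(H) = -5*H²/3 (L(H) = (-5*H/3)*H = -5*H²/3)
d(j) = -5/3 (d(j) = -5/3*1² = -5/3*1 = -5/3)
(d(-2) + 146)*157 = (-5/3 + 146)*157 = (433/3)*157 = 67981/3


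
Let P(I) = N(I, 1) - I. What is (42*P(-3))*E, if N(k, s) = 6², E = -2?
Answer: -3276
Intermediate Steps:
N(k, s) = 36
P(I) = 36 - I
(42*P(-3))*E = (42*(36 - 1*(-3)))*(-2) = (42*(36 + 3))*(-2) = (42*39)*(-2) = 1638*(-2) = -3276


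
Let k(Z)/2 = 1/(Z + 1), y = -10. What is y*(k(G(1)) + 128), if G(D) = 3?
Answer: -1285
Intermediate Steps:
k(Z) = 2/(1 + Z) (k(Z) = 2/(Z + 1) = 2/(1 + Z))
y*(k(G(1)) + 128) = -10*(2/(1 + 3) + 128) = -10*(2/4 + 128) = -10*(2*(¼) + 128) = -10*(½ + 128) = -10*257/2 = -1285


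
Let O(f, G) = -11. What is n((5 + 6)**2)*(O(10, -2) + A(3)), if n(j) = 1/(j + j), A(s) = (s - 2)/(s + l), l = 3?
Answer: -65/1452 ≈ -0.044766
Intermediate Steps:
A(s) = (-2 + s)/(3 + s) (A(s) = (s - 2)/(s + 3) = (-2 + s)/(3 + s))
n(j) = 1/(2*j)
n((5 + 6)**2)*(O(10, -2) + A(3)) = (1/(2*((5 + 6)**2)))*(-11 + (-2 + 3)/(3 + 3)) = (1/(2*(11**2)))*(-11 + 1/6) = ((1/2)/121)*(-11 + (1/6)*1) = ((1/2)*(1/121))*(-11 + 1/6) = (1/242)*(-65/6) = -65/1452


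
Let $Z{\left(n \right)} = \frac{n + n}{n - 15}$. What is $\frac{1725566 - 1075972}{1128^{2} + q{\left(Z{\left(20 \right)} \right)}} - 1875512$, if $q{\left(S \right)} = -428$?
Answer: $- \frac{1192784045939}{635978} \approx -1.8755 \cdot 10^{6}$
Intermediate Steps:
$Z{\left(n \right)} = \frac{2 n}{-15 + n}$
$\frac{1725566 - 1075972}{1128^{2} + q{\left(Z{\left(20 \right)} \right)}} - 1875512 = \frac{1725566 - 1075972}{1128^{2} - 428} - 1875512 = \frac{649594}{1272384 - 428} - 1875512 = \frac{649594}{1271956} - 1875512 = 649594 \cdot \frac{1}{1271956} - 1875512 = \frac{324797}{635978} - 1875512 = - \frac{1192784045939}{635978}$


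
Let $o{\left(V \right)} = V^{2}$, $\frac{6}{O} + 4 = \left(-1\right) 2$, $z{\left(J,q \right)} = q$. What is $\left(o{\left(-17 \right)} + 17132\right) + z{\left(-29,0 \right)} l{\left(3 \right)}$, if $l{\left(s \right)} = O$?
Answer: $17421$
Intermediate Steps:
$O = -1$ ($O = \frac{6}{-4 - 2} = \frac{6}{-6} = 6 \left(- \frac{1}{6}\right) = -1$)
$l{\left(s \right)} = -1$
$\left(o{\left(-17 \right)} + 17132\right) + z{\left(-29,0 \right)} l{\left(3 \right)} = \left(\left(-17\right)^{2} + 17132\right) + 0 \left(-1\right) = \left(289 + 17132\right) + 0 = 17421 + 0 = 17421$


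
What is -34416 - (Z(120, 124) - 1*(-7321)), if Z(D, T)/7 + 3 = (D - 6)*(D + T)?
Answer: -236428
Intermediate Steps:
Z(D, T) = -21 + 7*(-6 + D)*(D + T) (Z(D, T) = -21 + 7*((D - 6)*(D + T)) = -21 + 7*((-6 + D)*(D + T)) = -21 + 7*(-6 + D)*(D + T))
-34416 - (Z(120, 124) - 1*(-7321)) = -34416 - ((-21 - 42*120 - 42*124 + 7*120² + 7*120*124) - 1*(-7321)) = -34416 - ((-21 - 5040 - 5208 + 7*14400 + 104160) + 7321) = -34416 - ((-21 - 5040 - 5208 + 100800 + 104160) + 7321) = -34416 - (194691 + 7321) = -34416 - 1*202012 = -34416 - 202012 = -236428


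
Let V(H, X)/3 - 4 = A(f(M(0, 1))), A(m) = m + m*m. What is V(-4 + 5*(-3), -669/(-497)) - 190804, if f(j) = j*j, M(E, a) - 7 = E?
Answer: -183442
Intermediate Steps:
M(E, a) = 7 + E
f(j) = j²
A(m) = m + m²
V(H, X) = 7362 (V(H, X) = 12 + 3*((7 + 0)²*(1 + (7 + 0)²)) = 12 + 3*(7²*(1 + 7²)) = 12 + 3*(49*(1 + 49)) = 12 + 3*(49*50) = 12 + 3*2450 = 12 + 7350 = 7362)
V(-4 + 5*(-3), -669/(-497)) - 190804 = 7362 - 190804 = -183442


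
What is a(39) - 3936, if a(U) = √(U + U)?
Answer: -3936 + √78 ≈ -3927.2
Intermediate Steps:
a(U) = √2*√U (a(U) = √(2*U) = √2*√U)
a(39) - 3936 = √2*√39 - 3936 = √78 - 3936 = -3936 + √78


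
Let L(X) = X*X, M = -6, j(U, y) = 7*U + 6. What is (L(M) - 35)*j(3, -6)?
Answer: 27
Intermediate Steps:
j(U, y) = 6 + 7*U
L(X) = X²
(L(M) - 35)*j(3, -6) = ((-6)² - 35)*(6 + 7*3) = (36 - 35)*(6 + 21) = 1*27 = 27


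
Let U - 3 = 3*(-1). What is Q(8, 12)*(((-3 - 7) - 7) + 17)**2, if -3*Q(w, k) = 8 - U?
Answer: 0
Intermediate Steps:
U = 0 (U = 3 + 3*(-1) = 3 - 3 = 0)
Q(w, k) = -8/3 (Q(w, k) = -(8 - 1*0)/3 = -(8 + 0)/3 = -1/3*8 = -8/3)
Q(8, 12)*(((-3 - 7) - 7) + 17)**2 = -8*(((-3 - 7) - 7) + 17)**2/3 = -8*((-10 - 7) + 17)**2/3 = -8*(-17 + 17)**2/3 = -8/3*0**2 = -8/3*0 = 0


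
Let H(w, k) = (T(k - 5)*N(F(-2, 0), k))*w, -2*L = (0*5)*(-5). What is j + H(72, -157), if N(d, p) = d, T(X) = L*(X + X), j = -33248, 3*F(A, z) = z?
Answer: -33248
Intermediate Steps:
F(A, z) = z/3
L = 0 (L = -0*5*(-5)/2 = -0*(-5) = -1/2*0 = 0)
T(X) = 0 (T(X) = 0*(X + X) = 0*(2*X) = 0)
H(w, k) = 0 (H(w, k) = (0*((1/3)*0))*w = (0*0)*w = 0*w = 0)
j + H(72, -157) = -33248 + 0 = -33248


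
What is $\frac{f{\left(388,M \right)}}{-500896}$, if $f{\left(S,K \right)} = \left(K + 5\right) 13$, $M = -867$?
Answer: $\frac{5603}{250448} \approx 0.022372$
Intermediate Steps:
$f{\left(S,K \right)} = 65 + 13 K$ ($f{\left(S,K \right)} = \left(5 + K\right) 13 = 65 + 13 K$)
$\frac{f{\left(388,M \right)}}{-500896} = \frac{65 + 13 \left(-867\right)}{-500896} = \left(65 - 11271\right) \left(- \frac{1}{500896}\right) = \left(-11206\right) \left(- \frac{1}{500896}\right) = \frac{5603}{250448}$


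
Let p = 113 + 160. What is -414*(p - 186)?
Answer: -36018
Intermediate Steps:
p = 273
-414*(p - 186) = -414*(273 - 186) = -414*87 = -36018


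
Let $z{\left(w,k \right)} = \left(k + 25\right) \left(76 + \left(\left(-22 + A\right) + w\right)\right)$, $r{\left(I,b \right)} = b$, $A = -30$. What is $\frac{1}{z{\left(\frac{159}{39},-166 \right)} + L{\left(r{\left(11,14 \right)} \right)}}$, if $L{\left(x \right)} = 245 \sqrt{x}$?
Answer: $- \frac{133809}{501325415} - \frac{8281 \sqrt{14}}{501325415} \approx -0.00032872$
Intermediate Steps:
$z{\left(w,k \right)} = \left(24 + w\right) \left(25 + k\right)$ ($z{\left(w,k \right)} = \left(k + 25\right) \left(76 + \left(\left(-22 - 30\right) + w\right)\right) = \left(25 + k\right) \left(76 + \left(-52 + w\right)\right) = \left(25 + k\right) \left(24 + w\right) = \left(24 + w\right) \left(25 + k\right)$)
$\frac{1}{z{\left(\frac{159}{39},-166 \right)} + L{\left(r{\left(11,14 \right)} \right)}} = \frac{1}{\left(600 + 24 \left(-166\right) + 25 \cdot \frac{159}{39} - 166 \cdot \frac{159}{39}\right) + 245 \sqrt{14}} = \frac{1}{\left(600 - 3984 + 25 \cdot 159 \cdot \frac{1}{39} - 166 \cdot 159 \cdot \frac{1}{39}\right) + 245 \sqrt{14}} = \frac{1}{\left(600 - 3984 + 25 \cdot \frac{53}{13} - \frac{8798}{13}\right) + 245 \sqrt{14}} = \frac{1}{\left(600 - 3984 + \frac{1325}{13} - \frac{8798}{13}\right) + 245 \sqrt{14}} = \frac{1}{- \frac{51465}{13} + 245 \sqrt{14}}$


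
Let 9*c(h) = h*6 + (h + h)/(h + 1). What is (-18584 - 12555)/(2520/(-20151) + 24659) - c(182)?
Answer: -11168115648187/90932880987 ≈ -122.82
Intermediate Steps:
c(h) = 2*h/3 + 2*h/(9*(1 + h)) (c(h) = (h*6 + (h + h)/(h + 1))/9 = (6*h + (2*h)/(1 + h))/9 = (6*h + 2*h/(1 + h))/9 = 2*h/3 + 2*h/(9*(1 + h)))
(-18584 - 12555)/(2520/(-20151) + 24659) - c(182) = (-18584 - 12555)/(2520/(-20151) + 24659) - 2*182*(4 + 3*182)/(9*(1 + 182)) = -31139/(2520*(-1/20151) + 24659) - 2*182*(4 + 546)/(9*183) = -31139/(-280/2239 + 24659) - 2*182*550/(9*183) = -31139/55211221/2239 - 1*200200/1647 = -31139*2239/55211221 - 200200/1647 = -69720221/55211221 - 200200/1647 = -11168115648187/90932880987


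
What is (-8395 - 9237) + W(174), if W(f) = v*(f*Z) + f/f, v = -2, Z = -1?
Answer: -17283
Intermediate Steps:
W(f) = 1 + 2*f (W(f) = -2*f*(-1) + f/f = -(-2)*f + 1 = 2*f + 1 = 1 + 2*f)
(-8395 - 9237) + W(174) = (-8395 - 9237) + (1 + 2*174) = -17632 + (1 + 348) = -17632 + 349 = -17283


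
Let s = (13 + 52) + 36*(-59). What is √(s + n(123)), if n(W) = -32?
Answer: I*√2091 ≈ 45.727*I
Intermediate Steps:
s = -2059 (s = 65 - 2124 = -2059)
√(s + n(123)) = √(-2059 - 32) = √(-2091) = I*√2091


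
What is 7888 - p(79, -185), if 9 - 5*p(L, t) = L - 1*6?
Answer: 39504/5 ≈ 7900.8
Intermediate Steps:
p(L, t) = 3 - L/5 (p(L, t) = 9/5 - (L - 1*6)/5 = 9/5 - (L - 6)/5 = 9/5 - (-6 + L)/5 = 9/5 + (6/5 - L/5) = 3 - L/5)
7888 - p(79, -185) = 7888 - (3 - ⅕*79) = 7888 - (3 - 79/5) = 7888 - 1*(-64/5) = 7888 + 64/5 = 39504/5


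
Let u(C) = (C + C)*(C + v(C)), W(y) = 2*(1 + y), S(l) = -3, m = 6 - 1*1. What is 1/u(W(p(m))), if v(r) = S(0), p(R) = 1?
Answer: ⅛ ≈ 0.12500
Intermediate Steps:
m = 5 (m = 6 - 1 = 5)
v(r) = -3
W(y) = 2 + 2*y
u(C) = 2*C*(-3 + C) (u(C) = (C + C)*(C - 3) = (2*C)*(-3 + C) = 2*C*(-3 + C))
1/u(W(p(m))) = 1/(2*(2 + 2*1)*(-3 + (2 + 2*1))) = 1/(2*(2 + 2)*(-3 + (2 + 2))) = 1/(2*4*(-3 + 4)) = 1/(2*4*1) = 1/8 = ⅛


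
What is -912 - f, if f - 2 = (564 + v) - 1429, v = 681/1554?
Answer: -25609/518 ≈ -49.438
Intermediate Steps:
v = 227/518 (v = 681*(1/1554) = 227/518 ≈ 0.43822)
f = -446807/518 (f = 2 + ((564 + 227/518) - 1429) = 2 + (292379/518 - 1429) = 2 - 447843/518 = -446807/518 ≈ -862.56)
-912 - f = -912 - 1*(-446807/518) = -912 + 446807/518 = -25609/518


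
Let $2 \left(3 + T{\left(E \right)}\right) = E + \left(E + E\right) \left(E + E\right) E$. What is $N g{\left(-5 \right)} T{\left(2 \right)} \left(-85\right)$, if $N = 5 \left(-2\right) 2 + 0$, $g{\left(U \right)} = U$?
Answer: $-119000$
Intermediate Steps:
$N = -20$ ($N = \left(-10\right) 2 + 0 = -20 + 0 = -20$)
$T{\left(E \right)} = -3 + \frac{E}{2} + 2 E^{3}$ ($T{\left(E \right)} = -3 + \frac{E + \left(E + E\right) \left(E + E\right) E}{2} = -3 + \frac{E + 2 E 2 E E}{2} = -3 + \frac{E + 4 E^{2} E}{2} = -3 + \frac{E + 4 E^{3}}{2} = -3 + \left(\frac{E}{2} + 2 E^{3}\right) = -3 + \frac{E}{2} + 2 E^{3}$)
$N g{\left(-5 \right)} T{\left(2 \right)} \left(-85\right) = \left(-20\right) \left(-5\right) \left(-3 + \frac{1}{2} \cdot 2 + 2 \cdot 2^{3}\right) \left(-85\right) = 100 \left(-3 + 1 + 2 \cdot 8\right) \left(-85\right) = 100 \left(-3 + 1 + 16\right) \left(-85\right) = 100 \cdot 14 \left(-85\right) = 1400 \left(-85\right) = -119000$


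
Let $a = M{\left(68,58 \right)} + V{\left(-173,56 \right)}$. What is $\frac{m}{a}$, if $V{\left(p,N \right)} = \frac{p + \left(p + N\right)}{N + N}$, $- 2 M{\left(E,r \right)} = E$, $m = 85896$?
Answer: $- \frac{1603392}{683} \approx -2347.6$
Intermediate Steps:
$M{\left(E,r \right)} = - \frac{E}{2}$
$V{\left(p,N \right)} = \frac{N + 2 p}{2 N}$ ($V{\left(p,N \right)} = \frac{p + \left(N + p\right)}{2 N} = \left(N + 2 p\right) \frac{1}{2 N} = \frac{N + 2 p}{2 N}$)
$a = - \frac{2049}{56}$ ($a = \left(- \frac{1}{2}\right) 68 + \frac{-173 + \frac{1}{2} \cdot 56}{56} = -34 + \frac{-173 + 28}{56} = -34 + \frac{1}{56} \left(-145\right) = -34 - \frac{145}{56} = - \frac{2049}{56} \approx -36.589$)
$\frac{m}{a} = \frac{85896}{- \frac{2049}{56}} = 85896 \left(- \frac{56}{2049}\right) = - \frac{1603392}{683}$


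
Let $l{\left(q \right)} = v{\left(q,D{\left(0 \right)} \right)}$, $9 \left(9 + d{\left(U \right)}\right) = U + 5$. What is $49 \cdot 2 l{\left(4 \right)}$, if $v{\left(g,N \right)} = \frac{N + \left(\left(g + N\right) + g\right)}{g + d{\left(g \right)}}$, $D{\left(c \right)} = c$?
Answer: $-196$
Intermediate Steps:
$d{\left(U \right)} = - \frac{76}{9} + \frac{U}{9}$ ($d{\left(U \right)} = -9 + \frac{U + 5}{9} = -9 + \frac{5 + U}{9} = -9 + \left(\frac{5}{9} + \frac{U}{9}\right) = - \frac{76}{9} + \frac{U}{9}$)
$v{\left(g,N \right)} = \frac{2 N + 2 g}{- \frac{76}{9} + \frac{10 g}{9}}$ ($v{\left(g,N \right)} = \frac{N + \left(\left(g + N\right) + g\right)}{g + \left(- \frac{76}{9} + \frac{g}{9}\right)} = \frac{N + \left(\left(N + g\right) + g\right)}{- \frac{76}{9} + \frac{10 g}{9}} = \frac{N + \left(N + 2 g\right)}{- \frac{76}{9} + \frac{10 g}{9}} = \frac{2 N + 2 g}{- \frac{76}{9} + \frac{10 g}{9}}$)
$l{\left(q \right)} = \frac{9 q}{-38 + 5 q}$ ($l{\left(q \right)} = \frac{9 \left(0 + q\right)}{-38 + 5 q} = \frac{9 q}{-38 + 5 q}$)
$49 \cdot 2 l{\left(4 \right)} = 49 \cdot 2 \cdot 9 \cdot 4 \frac{1}{-38 + 5 \cdot 4} = 98 \cdot 9 \cdot 4 \frac{1}{-38 + 20} = 98 \cdot 9 \cdot 4 \frac{1}{-18} = 98 \cdot 9 \cdot 4 \left(- \frac{1}{18}\right) = 98 \left(-2\right) = -196$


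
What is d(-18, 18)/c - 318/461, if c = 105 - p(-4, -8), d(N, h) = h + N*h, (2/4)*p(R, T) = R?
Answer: -177000/52093 ≈ -3.3978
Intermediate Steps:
p(R, T) = 2*R
c = 113 (c = 105 - 2*(-4) = 105 - 1*(-8) = 105 + 8 = 113)
d(-18, 18)/c - 318/461 = (18*(1 - 18))/113 - 318/461 = (18*(-17))*(1/113) - 318*1/461 = -306*1/113 - 318/461 = -306/113 - 318/461 = -177000/52093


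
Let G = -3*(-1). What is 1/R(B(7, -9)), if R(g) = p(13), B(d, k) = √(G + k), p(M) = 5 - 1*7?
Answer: -½ ≈ -0.50000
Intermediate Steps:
G = 3
p(M) = -2 (p(M) = 5 - 7 = -2)
B(d, k) = √(3 + k)
R(g) = -2
1/R(B(7, -9)) = 1/(-2) = -½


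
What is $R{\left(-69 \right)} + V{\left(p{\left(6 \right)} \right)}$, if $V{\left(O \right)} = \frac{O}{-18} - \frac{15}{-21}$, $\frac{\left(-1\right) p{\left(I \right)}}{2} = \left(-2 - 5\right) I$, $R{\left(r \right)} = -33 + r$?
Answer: $- \frac{2225}{21} \approx -105.95$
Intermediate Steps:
$p{\left(I \right)} = 14 I$ ($p{\left(I \right)} = - 2 \left(-2 - 5\right) I = - 2 \left(- 7 I\right) = 14 I$)
$V{\left(O \right)} = \frac{5}{7} - \frac{O}{18}$ ($V{\left(O \right)} = O \left(- \frac{1}{18}\right) - - \frac{5}{7} = - \frac{O}{18} + \frac{5}{7} = \frac{5}{7} - \frac{O}{18}$)
$R{\left(-69 \right)} + V{\left(p{\left(6 \right)} \right)} = \left(-33 - 69\right) + \left(\frac{5}{7} - \frac{14 \cdot 6}{18}\right) = -102 + \left(\frac{5}{7} - \frac{14}{3}\right) = -102 - \frac{83}{21} = - \frac{2225}{21}$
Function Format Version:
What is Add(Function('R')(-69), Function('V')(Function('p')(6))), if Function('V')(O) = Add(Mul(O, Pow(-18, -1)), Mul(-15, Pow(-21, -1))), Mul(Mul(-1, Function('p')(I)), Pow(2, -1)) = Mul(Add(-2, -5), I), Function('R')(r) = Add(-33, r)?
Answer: Rational(-2225, 21) ≈ -105.95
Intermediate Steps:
Function('p')(I) = Mul(14, I) (Function('p')(I) = Mul(-2, Mul(Add(-2, -5), I)) = Mul(-2, Mul(-7, I)) = Mul(14, I))
Function('V')(O) = Add(Rational(5, 7), Mul(Rational(-1, 18), O)) (Function('V')(O) = Add(Mul(O, Rational(-1, 18)), Mul(-15, Rational(-1, 21))) = Add(Mul(Rational(-1, 18), O), Rational(5, 7)) = Add(Rational(5, 7), Mul(Rational(-1, 18), O)))
Add(Function('R')(-69), Function('V')(Function('p')(6))) = Add(Add(-33, -69), Add(Rational(5, 7), Mul(Rational(-1, 18), Mul(14, 6)))) = Add(-102, Add(Rational(5, 7), Mul(Rational(-1, 18), 84))) = Add(-102, Add(Rational(5, 7), Rational(-14, 3))) = Add(-102, Rational(-83, 21)) = Rational(-2225, 21)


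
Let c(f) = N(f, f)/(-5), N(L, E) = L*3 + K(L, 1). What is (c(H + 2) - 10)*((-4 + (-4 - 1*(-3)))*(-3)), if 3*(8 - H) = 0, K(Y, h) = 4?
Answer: -252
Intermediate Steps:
N(L, E) = 4 + 3*L (N(L, E) = L*3 + 4 = 3*L + 4 = 4 + 3*L)
H = 8 (H = 8 - 1/3*0 = 8 + 0 = 8)
c(f) = -4/5 - 3*f/5 (c(f) = (4 + 3*f)/(-5) = -(4 + 3*f)/5 = -4/5 - 3*f/5)
(c(H + 2) - 10)*((-4 + (-4 - 1*(-3)))*(-3)) = ((-4/5 - 3*(8 + 2)/5) - 10)*((-4 + (-4 - 1*(-3)))*(-3)) = ((-4/5 - 3/5*10) - 10)*((-4 + (-4 + 3))*(-3)) = ((-4/5 - 6) - 10)*((-4 - 1)*(-3)) = (-34/5 - 10)*(-5*(-3)) = -84/5*15 = -252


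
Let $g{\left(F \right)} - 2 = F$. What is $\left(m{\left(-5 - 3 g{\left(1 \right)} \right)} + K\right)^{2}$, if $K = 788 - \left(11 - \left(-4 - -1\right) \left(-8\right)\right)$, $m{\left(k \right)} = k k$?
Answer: $994009$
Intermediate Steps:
$g{\left(F \right)} = 2 + F$
$m{\left(k \right)} = k^{2}$
$K = 801$ ($K = 788 - \left(11 - \left(-4 + 1\right) \left(-8\right)\right) = 788 - -13 = 788 + \left(24 - 11\right) = 788 + 13 = 801$)
$\left(m{\left(-5 - 3 g{\left(1 \right)} \right)} + K\right)^{2} = \left(\left(-5 - 3 \left(2 + 1\right)\right)^{2} + 801\right)^{2} = \left(\left(-5 - 9\right)^{2} + 801\right)^{2} = \left(\left(-14\right)^{2} + 801\right)^{2} = \left(196 + 801\right)^{2} = 997^{2} = 994009$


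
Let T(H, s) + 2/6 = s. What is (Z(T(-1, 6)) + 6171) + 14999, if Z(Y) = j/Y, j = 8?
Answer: 359914/17 ≈ 21171.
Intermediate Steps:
T(H, s) = -1/3 + s
Z(Y) = 8/Y
(Z(T(-1, 6)) + 6171) + 14999 = (8/(-1/3 + 6) + 6171) + 14999 = (8/(17/3) + 6171) + 14999 = (8*(3/17) + 6171) + 14999 = (24/17 + 6171) + 14999 = 104931/17 + 14999 = 359914/17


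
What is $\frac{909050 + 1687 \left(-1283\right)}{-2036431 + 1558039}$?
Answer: $\frac{418457}{159464} \approx 2.6241$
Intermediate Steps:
$\frac{909050 + 1687 \left(-1283\right)}{-2036431 + 1558039} = \frac{909050 - 2164421}{-478392} = \left(-1255371\right) \left(- \frac{1}{478392}\right) = \frac{418457}{159464}$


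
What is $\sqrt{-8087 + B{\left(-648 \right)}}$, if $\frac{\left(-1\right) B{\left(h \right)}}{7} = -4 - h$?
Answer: $i \sqrt{12595} \approx 112.23 i$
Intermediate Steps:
$B{\left(h \right)} = 28 + 7 h$ ($B{\left(h \right)} = - 7 \left(-4 - h\right) = 28 + 7 h$)
$\sqrt{-8087 + B{\left(-648 \right)}} = \sqrt{-8087 + \left(28 + 7 \left(-648\right)\right)} = \sqrt{-8087 + \left(28 - 4536\right)} = \sqrt{-8087 - 4508} = \sqrt{-12595} = i \sqrt{12595}$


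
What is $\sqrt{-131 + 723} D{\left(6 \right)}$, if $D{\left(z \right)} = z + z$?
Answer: $48 \sqrt{37} \approx 291.97$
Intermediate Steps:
$D{\left(z \right)} = 2 z$
$\sqrt{-131 + 723} D{\left(6 \right)} = \sqrt{-131 + 723} \cdot 2 \cdot 6 = \sqrt{592} \cdot 12 = 4 \sqrt{37} \cdot 12 = 48 \sqrt{37}$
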